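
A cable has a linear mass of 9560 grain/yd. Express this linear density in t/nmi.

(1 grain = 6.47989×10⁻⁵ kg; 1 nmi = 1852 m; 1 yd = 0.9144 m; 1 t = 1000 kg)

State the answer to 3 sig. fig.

1.25 t/nmi

9560 grain/yd × 6.47989×10⁻⁵ kg/grain ÷ 0.9144 m/yd = 0.677469 kg/m
0.677469 kg/m ÷ 1000 kg/t × 1852 m/nmi = 1.25467 t/nmi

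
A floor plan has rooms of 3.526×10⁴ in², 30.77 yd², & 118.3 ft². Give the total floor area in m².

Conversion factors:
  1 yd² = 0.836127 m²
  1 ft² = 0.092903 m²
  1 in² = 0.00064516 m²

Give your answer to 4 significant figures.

59.47 m²

3.526×10⁴ in² × 0.00064516 → 22.7483 m²
30.77 yd² × 0.836127 → 25.7276 m²
118.3 ft² × 0.092903 → 10.9904 m²
Combined: 22.7483 + 25.7276 + 10.9904 = 59.4663 m²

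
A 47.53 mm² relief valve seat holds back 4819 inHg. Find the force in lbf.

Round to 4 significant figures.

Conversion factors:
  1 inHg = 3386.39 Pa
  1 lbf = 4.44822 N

174.4 lbf

4819 inHg × 3386.39 → 1.6319×10⁷ Pa
47.53 mm² × 10⁻⁶ → 4.753×10⁻⁵ m²
F = P × A = 1.6319×10⁷ Pa × 4.753×10⁻⁵ m² = 775.642 N
775.642 N ÷ (4.44822 N/lbf) = 174.371 lbf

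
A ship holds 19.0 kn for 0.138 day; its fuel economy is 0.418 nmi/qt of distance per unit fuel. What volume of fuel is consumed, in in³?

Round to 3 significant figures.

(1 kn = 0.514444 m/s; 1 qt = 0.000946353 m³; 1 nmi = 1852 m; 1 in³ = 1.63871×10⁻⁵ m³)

19.0 kn → 9.77444 m/s
0.138 day → 11923.2 s
d = v × t = 9.77444 × 11923.2 = 116543 m
0.418 nmi/qt → 818020 m/m³
V = d / (distance per unit fuel) = 116543 / 818020 = 0.14247 m³
In in³: 0.14247 / 1.63871×10⁻⁵ = 8694.03 in³

8690 in³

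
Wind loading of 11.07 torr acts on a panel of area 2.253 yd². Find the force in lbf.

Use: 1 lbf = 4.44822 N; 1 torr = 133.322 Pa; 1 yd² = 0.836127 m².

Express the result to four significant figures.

625.0 lbf

11.07 torr × 133.322 → 1475.87 Pa
2.253 yd² × 0.836127 → 1.88379 m²
F = P × A = 1475.87 Pa × 1.88379 m² = 2780.23 N
2780.23 N ÷ (4.44822 N/lbf) = 625.021 lbf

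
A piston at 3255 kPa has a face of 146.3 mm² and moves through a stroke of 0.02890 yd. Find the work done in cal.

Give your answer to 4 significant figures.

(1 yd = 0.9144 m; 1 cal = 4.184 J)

3.008 cal

3255 kPa → 3.255×10⁶ Pa
146.3 mm² → 1.463×10⁻⁴ m²
F = P × A = 3.255×10⁶ × 1.463×10⁻⁴ = 476.206 N
0.02890 yd → 0.0264262 m
W = F × d = 476.206 × 0.0264262 = 12.5843 J
In cal: 12.5843 / 4.184 = 3.00772 cal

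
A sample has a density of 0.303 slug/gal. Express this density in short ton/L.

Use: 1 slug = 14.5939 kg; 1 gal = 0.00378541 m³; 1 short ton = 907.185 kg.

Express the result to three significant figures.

0.303 slug/gal × 14.5939 kg/slug ÷ 0.00378541 m³/gal = 1168.16 kg/m³
1168.16 kg/m³ ÷ 907.185 kg/short ton × 0.001 m³/L = 0.00128768 short ton/L

0.00129 short ton/L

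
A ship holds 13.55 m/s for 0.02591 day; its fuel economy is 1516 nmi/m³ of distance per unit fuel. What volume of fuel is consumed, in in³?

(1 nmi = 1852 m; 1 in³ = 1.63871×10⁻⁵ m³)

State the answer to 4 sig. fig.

659.3 in³

0.02591 day → 2238.62 s
d = v × t = 13.55 × 2238.62 = 30333.3 m
1516 nmi/m³ → 2.80763×10⁶ m/m³
V = d / (distance per unit fuel) = 30333.3 / 2.80763×10⁶ = 0.0108039 m³
In in³: 0.0108039 / 1.63871×10⁻⁵ = 659.293 in³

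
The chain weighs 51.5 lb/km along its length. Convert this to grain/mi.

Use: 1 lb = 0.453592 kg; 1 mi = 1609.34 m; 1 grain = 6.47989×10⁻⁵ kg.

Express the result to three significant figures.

5.80×10⁵ grain/mi

51.5 lb/km × 0.453592 kg/lb ÷ 1000 m/km = 0.02336 kg/m
0.02336 kg/m ÷ 6.47989×10⁻⁵ kg/grain × 1609.34 m/mi = 580167 grain/mi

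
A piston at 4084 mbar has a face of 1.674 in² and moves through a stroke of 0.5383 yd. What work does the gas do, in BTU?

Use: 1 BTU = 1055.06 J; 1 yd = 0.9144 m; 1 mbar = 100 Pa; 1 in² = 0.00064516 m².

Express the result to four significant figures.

4084 mbar → 408400 Pa
1.674 in² → 0.00108 m²
F = P × A = 408400 × 0.00108 = 441.072 N
0.5383 yd → 0.492222 m
W = F × d = 441.072 × 0.492222 = 217.105 J
In BTU: 217.105 / 1055.06 = 0.205775 BTU

0.2058 BTU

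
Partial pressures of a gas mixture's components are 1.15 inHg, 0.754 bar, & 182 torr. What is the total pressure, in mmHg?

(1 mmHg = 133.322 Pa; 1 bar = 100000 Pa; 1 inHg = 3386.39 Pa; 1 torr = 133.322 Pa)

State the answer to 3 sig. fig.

1.15 inHg × 3386.39 = 3894.35 Pa
0.754 bar × 100000 = 75400 Pa
182 torr × 133.322 = 24264.6 Pa
Total: 3894.35 + 75400 + 24264.6 = 103559 Pa
In mmHg: 103559 / 133.322 = 776.759 mmHg

777 mmHg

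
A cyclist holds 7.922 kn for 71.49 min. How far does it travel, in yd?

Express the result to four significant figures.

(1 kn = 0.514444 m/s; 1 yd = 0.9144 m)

7.922 kn × 0.514444 → 4.07543 m/s
71.49 min × 60 → 4289.4 s
d = v × t = 4.07543 m/s × 4289.4 s = 17481.1 m
17481.1 m ÷ (0.9144 m/yd) = 19117.6 yd

1.912×10⁴ yd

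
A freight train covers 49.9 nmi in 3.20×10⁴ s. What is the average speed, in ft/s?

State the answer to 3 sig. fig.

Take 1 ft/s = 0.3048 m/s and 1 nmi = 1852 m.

9.47 ft/s

49.9 nmi × 1852 → 92414.8 m
v = d / t = 92414.8 m / 32000 s = 2.88796 m/s
2.88796 m/s ÷ (0.3048 m/s/ft/s) = 9.47493 ft/s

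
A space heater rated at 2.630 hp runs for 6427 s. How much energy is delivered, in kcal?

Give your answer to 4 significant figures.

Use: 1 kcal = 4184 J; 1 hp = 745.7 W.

2.630 hp × 745.7 → 1961.19 W
E = P × t = 1961.19 W × 6427 s = 1.26046×10⁷ J
1.26046×10⁷ J ÷ (4184 J/kcal) = 3012.57 kcal

3013 kcal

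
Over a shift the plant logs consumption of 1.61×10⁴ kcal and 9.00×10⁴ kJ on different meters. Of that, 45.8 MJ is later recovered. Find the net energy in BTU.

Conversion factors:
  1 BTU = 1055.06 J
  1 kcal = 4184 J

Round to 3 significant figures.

1.06×10⁵ BTU

1.61×10⁴ kcal × 4184 = 6.73624×10⁷ J
9.00×10⁴ kJ × 1000 = 9×10⁷ J
45.8 MJ × 1000000 = 4.58×10⁷ J
Net: 6.73624×10⁷ + 9×10⁷ − 4.58×10⁷ = 1.11562×10⁸ J
In BTU: 1.11562×10⁸ / 1055.06 = 105740 BTU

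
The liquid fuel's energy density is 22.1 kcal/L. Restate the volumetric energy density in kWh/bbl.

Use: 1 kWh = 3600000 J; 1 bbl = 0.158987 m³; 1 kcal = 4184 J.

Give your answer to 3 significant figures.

22.1 kcal/L × 4184 J/kcal ÷ 0.001 m³/L = 9.24664×10⁷ J/m³
9.24664×10⁷ J/m³ ÷ 3600000 J/kWh × 0.158987 m³/bbl = 4.0836 kWh/bbl

4.08 kWh/bbl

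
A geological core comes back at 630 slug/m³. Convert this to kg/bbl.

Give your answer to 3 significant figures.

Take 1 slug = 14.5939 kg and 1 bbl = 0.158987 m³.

1460 kg/bbl

630 slug/m³ × 14.5939 kg/slug = 9194.16 kg/m³
9194.16 kg/m³ × 0.158987 m³/bbl = 1461.75 kg/bbl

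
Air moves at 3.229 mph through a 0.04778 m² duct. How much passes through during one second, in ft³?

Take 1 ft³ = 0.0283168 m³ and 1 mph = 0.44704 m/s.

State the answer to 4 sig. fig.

3.229 mph × 0.44704 = 1.44349 m/s
V = v × A × t = 1.44349 m/s × 0.04778 m² × 1 s = 0.06897 m³
0.06897 m³ ÷ (0.0283168 m³/ft³) = 2.43566 ft³

2.436 ft³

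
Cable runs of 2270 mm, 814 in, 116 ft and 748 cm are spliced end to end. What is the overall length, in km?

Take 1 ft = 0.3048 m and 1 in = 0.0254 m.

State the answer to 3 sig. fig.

2270 mm × 0.001 = 2.27 m
814 in × 0.0254 = 20.6756 m
116 ft × 0.3048 = 35.3568 m
748 cm × 0.01 = 7.48 m
Total: 2.27 + 20.6756 + 35.3568 + 7.48 = 65.7824 m
In km: 65.7824 / 1000 = 0.0657824 km

0.0658 km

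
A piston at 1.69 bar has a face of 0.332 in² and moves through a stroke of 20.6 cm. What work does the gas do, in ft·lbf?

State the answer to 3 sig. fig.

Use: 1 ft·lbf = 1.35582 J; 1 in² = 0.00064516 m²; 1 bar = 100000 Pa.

5.50 ft·lbf

1.69 bar → 169000 Pa
0.332 in² → 2.14193×10⁻⁴ m²
F = P × A = 169000 × 2.14193×10⁻⁴ = 36.1986 N
20.6 cm → 0.206 m
W = F × d = 36.1986 × 0.206 = 7.45691 J
In ft·lbf: 7.45691 / 1.35582 = 5.49993 ft·lbf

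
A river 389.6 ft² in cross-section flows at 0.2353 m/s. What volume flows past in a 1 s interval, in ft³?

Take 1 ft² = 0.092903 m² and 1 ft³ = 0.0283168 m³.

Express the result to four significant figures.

300.8 ft³

389.6 ft² × 0.092903 = 36.195 m²
V = v × A × t = 0.2353 m/s × 36.195 m² × 1 s = 8.51668 m³
8.51668 m³ ÷ (0.0283168 m³/ft³) = 300.764 ft³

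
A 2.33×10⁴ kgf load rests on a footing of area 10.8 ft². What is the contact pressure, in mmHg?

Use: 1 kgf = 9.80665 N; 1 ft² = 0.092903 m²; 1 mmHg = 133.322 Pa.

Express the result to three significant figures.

1710 mmHg

2.33×10⁴ kgf × 9.80665 = 228495 N
10.8 ft² × 0.092903 = 1.00335 m²
P = F / A = 228495 N / 1.00335 m² = 227732 Pa
227732 Pa ÷ (133.322 Pa/mmHg) = 1708.14 mmHg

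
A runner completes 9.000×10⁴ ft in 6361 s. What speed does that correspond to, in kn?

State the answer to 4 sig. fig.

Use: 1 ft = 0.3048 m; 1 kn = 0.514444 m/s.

9.000×10⁴ ft × 0.3048 → 27432 m
v = d / t = 27432 m / 6361 s = 4.31253 m/s
4.31253 m/s ÷ (0.514444 m/s/kn) = 8.38289 kn

8.383 kn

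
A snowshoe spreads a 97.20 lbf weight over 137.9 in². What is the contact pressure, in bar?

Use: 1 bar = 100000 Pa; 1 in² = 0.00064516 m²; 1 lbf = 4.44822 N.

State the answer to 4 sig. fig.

0.04860 bar

97.20 lbf × 4.44822 = 432.367 N
137.9 in² × 0.00064516 = 0.0889676 m²
P = F / A = 432.367 N / 0.0889676 m² = 4859.83 Pa
4859.83 Pa ÷ (100000 Pa/bar) = 0.0485983 bar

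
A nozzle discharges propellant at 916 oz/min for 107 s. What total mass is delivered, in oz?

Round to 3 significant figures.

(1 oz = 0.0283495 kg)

916 oz/min → 0.432802 kg/s
m = ṁ × t = 0.432802 × 107 = 46.3098 kg
In oz: 46.3098 / 0.0283495 = 1633.53 oz

1630 oz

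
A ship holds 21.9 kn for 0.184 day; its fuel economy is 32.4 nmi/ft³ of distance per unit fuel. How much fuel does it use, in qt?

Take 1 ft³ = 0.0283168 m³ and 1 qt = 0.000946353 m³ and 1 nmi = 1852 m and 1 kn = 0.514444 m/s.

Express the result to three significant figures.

89.3 qt

21.9 kn → 11.2663 m/s
0.184 day → 15897.6 s
d = v × t = 11.2663 × 15897.6 = 179107 m
32.4 nmi/ft³ → 2.11905×10⁶ m/m³
V = d / (distance per unit fuel) = 179107 / 2.11905×10⁶ = 0.0845223 m³
In qt: 0.0845223 / 0.000946353 = 89.3137 qt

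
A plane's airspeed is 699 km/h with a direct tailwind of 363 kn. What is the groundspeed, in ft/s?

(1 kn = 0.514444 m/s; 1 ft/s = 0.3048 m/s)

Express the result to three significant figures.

699 km/h × (1/3.6) = 194.167 m/s
363 kn × 0.514444 = 186.743 m/s
Combined: 194.167 + 186.743 = 380.91 m/s
In ft/s: 380.91 / 0.3048 = 1249.7 ft/s

1250 ft/s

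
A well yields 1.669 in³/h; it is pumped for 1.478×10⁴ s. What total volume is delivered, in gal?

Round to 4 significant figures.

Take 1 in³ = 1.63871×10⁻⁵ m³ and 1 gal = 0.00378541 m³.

0.02966 gal

1.669 in³/h → 7.59724×10⁻⁹ m³/s
V = Q × t = 7.59724×10⁻⁹ × 14780 = 1.12287×10⁻⁴ m³
In gal: 1.12287×10⁻⁴ / 0.00378541 = 0.0296631 gal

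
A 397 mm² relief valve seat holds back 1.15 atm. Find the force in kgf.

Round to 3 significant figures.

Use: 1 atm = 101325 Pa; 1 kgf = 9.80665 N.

4.72 kgf

1.15 atm × 101325 → 116524 Pa
397 mm² × 10⁻⁶ → 3.97×10⁻⁴ m²
F = P × A = 116524 Pa × 3.97×10⁻⁴ m² = 46.26 N
46.26 N ÷ (9.80665 N/kgf) = 4.71721 kgf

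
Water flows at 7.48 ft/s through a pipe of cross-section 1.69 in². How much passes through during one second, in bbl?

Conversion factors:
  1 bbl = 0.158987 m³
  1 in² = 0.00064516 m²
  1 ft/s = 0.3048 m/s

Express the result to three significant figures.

7.48 ft/s × 0.3048 = 2.2799 m/s
1.69 in² × 0.00064516 = 0.00109032 m²
V = v × A × t = 2.2799 m/s × 0.00109032 m² × 1 s = 0.00248582 m³
0.00248582 m³ ÷ (0.158987 m³/bbl) = 0.0156354 bbl

0.0156 bbl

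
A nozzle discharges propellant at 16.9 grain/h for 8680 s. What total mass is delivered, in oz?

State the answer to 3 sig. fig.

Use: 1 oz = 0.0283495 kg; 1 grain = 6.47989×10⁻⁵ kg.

0.0931 oz

16.9 grain/h → 3.04195×10⁻⁷ kg/s
m = ṁ × t = 3.04195×10⁻⁷ × 8680 = 0.00264041 kg
In oz: 0.00264041 / 0.0283495 = 0.0931378 oz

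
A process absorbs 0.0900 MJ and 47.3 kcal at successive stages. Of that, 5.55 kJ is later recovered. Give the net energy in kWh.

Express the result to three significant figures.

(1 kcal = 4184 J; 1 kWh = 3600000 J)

0.0784 kWh

0.0900 MJ × 1000000 = 90000 J
47.3 kcal × 4184 = 197903 J
5.55 kJ × 1000 = 5550 J
Net: 90000 + 197903 − 5550 = 282353 J
In kWh: 282353 / 3600000 = 0.0784314 kWh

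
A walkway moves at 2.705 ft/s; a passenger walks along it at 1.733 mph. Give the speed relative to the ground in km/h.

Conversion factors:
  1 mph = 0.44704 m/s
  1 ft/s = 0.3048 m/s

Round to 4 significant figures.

5.757 km/h

2.705 ft/s × 0.3048 → 0.824484 m/s
1.733 mph × 0.44704 → 0.77472 m/s
Total: 0.824484 + 0.77472 = 1.5992 m/s
In km/h: 1.5992 / (1/3.6) = 5.75712 km/h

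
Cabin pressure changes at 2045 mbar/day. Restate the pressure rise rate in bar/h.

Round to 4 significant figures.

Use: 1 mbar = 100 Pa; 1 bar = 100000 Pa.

2045 mbar/day × 100 Pa/mbar ÷ 86400 s/day = 2.3669 Pa/s
2.3669 Pa/s ÷ 100000 Pa/bar × 3600 s/h = 0.0852084 bar/h

0.08521 bar/h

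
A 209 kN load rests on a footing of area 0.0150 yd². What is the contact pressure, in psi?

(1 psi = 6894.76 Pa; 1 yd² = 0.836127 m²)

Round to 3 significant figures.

209 kN × 1000 → 209000 N
0.0150 yd² × 0.836127 → 0.0125419 m²
P = F / A = 209000 N / 0.0125419 m² = 1.66641×10⁷ Pa
1.66641×10⁷ Pa ÷ (6894.76 Pa/psi) = 2416.92 psi

2420 psi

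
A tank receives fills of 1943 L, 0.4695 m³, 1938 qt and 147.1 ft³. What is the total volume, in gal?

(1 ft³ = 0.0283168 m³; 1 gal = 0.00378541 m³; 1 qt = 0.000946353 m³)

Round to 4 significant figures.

1943 L × 0.001 = 1.943 m³
0.4695 m³ (already m³)
1938 qt × 0.000946353 = 1.83403 m³
147.1 ft³ × 0.0283168 = 4.1654 m³
Combined: 1.943 + 0.4695 + 1.83403 + 4.1654 = 8.41193 m³
In gal: 8.41193 / 0.00378541 = 2222.2 gal

2222 gal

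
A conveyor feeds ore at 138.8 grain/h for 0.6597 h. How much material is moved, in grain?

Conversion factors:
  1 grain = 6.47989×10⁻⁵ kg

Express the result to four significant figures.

138.8 grain/h → 2.49836×10⁻⁶ kg/s
0.6597 h → 2374.92 s
m = ṁ × t = 2.49836×10⁻⁶ × 2374.92 = 0.00593341 kg
In grain: 0.00593341 / 6.47989×10⁻⁵ = 91.5665 grain

91.57 grain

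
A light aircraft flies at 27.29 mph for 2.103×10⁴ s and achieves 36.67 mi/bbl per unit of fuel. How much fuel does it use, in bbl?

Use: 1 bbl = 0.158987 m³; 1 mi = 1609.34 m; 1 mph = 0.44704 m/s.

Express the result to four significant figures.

4.347 bbl

27.29 mph → 12.1997 m/s
d = v × t = 12.1997 × 21030 = 256560 m
36.67 mi/bbl → 371191 m/m³
V = d / (distance per unit fuel) = 256560 / 371191 = 0.691181 m³
In bbl: 0.691181 / 0.158987 = 4.34741 bbl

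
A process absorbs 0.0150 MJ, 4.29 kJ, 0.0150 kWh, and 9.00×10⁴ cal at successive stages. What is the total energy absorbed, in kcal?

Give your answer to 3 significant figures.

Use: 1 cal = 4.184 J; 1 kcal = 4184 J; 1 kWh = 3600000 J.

108 kcal

0.0150 MJ × 1000000 → 15000 J
4.29 kJ × 1000 → 4290 J
0.0150 kWh × 3600000 → 54000 J
9.00×10⁴ cal × 4.184 → 376560 J
Total: 15000 + 4290 + 54000 + 376560 = 449850 J
In kcal: 449850 / 4184 = 107.517 kcal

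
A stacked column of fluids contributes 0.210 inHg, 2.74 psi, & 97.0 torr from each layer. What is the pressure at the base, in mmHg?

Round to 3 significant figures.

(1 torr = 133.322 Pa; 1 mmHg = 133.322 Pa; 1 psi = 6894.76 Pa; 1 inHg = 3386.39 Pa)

0.210 inHg × 3386.39 = 711.142 Pa
2.74 psi × 6894.76 = 18891.6 Pa
97.0 torr × 133.322 = 12932.2 Pa
Total: 711.142 + 18891.6 + 12932.2 = 32534.9 Pa
In mmHg: 32534.9 / 133.322 = 244.032 mmHg

244 mmHg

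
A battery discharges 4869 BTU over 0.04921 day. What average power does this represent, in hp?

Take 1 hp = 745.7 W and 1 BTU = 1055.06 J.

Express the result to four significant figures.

4869 BTU × 1055.06 → 5.13709×10⁶ J
0.04921 day × 86400 → 4251.74 s
P = E / t = 5.13709×10⁶ J / 4251.74 s = 1208.23 W
1208.23 W ÷ (745.7 W/hp) = 1.62026 hp

1.620 hp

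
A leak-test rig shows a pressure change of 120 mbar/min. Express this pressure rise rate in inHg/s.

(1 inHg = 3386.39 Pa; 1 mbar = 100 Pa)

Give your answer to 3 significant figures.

120 mbar/min × 100 Pa/mbar ÷ 60 s/min = 200 Pa/s
200 Pa/s ÷ 3386.39 Pa/inHg = 0.0590599 inHg/s

0.0591 inHg/s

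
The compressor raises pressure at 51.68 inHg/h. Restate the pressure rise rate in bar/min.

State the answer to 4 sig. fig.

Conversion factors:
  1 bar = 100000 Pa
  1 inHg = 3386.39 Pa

0.02917 bar/min

51.68 inHg/h × 3386.39 Pa/inHg ÷ 3600 s/h = 48.6135 Pa/s
48.6135 Pa/s ÷ 100000 Pa/bar × 60 s/min = 0.0291681 bar/min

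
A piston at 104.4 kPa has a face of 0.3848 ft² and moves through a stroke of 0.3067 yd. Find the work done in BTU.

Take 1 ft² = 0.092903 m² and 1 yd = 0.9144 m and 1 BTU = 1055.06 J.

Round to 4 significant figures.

104.4 kPa → 104400 Pa
0.3848 ft² → 0.0357491 m²
F = P × A = 104400 × 0.0357491 = 3732.21 N
0.3067 yd → 0.280446 m
W = F × d = 3732.21 × 0.280446 = 1046.68 J
In BTU: 1046.68 / 1055.06 = 0.992057 BTU

0.9921 BTU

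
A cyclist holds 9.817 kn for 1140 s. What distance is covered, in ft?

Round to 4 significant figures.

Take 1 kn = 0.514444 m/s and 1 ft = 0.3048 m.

1.889×10⁴ ft

9.817 kn × 0.514444 = 5.0503 m/s
d = v × t = 5.0503 m/s × 1140 s = 5757.34 m
5757.34 m ÷ (0.3048 m/ft) = 18888.9 ft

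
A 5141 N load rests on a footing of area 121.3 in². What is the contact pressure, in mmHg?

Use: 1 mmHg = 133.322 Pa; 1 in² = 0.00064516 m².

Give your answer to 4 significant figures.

492.7 mmHg

121.3 in² × 0.00064516 → 0.0782579 m²
P = F / A = 5141 N / 0.0782579 m² = 65693 Pa
65693 Pa ÷ (133.322 Pa/mmHg) = 492.739 mmHg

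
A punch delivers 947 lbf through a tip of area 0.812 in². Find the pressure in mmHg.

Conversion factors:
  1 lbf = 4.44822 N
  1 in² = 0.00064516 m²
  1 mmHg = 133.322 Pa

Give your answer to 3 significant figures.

6.03×10⁴ mmHg

947 lbf × 4.44822 = 4212.46 N
0.812 in² × 0.00064516 = 5.2387×10⁻⁴ m²
P = F / A = 4212.46 N / 5.2387×10⁻⁴ m² = 8.04104×10⁶ Pa
8.04104×10⁶ Pa ÷ (133.322 Pa/mmHg) = 60312.9 mmHg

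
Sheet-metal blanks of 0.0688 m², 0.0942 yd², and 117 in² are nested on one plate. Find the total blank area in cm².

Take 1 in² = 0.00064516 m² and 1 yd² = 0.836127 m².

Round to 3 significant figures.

2230 cm²

0.0688 m² (already m²)
0.0942 yd² × 0.836127 = 0.0787632 m²
117 in² × 0.00064516 = 0.0754837 m²
Combined: 0.0688 + 0.0787632 + 0.0754837 = 0.223047 m²
In cm²: 0.223047 / 0.0001 = 2230.47 cm²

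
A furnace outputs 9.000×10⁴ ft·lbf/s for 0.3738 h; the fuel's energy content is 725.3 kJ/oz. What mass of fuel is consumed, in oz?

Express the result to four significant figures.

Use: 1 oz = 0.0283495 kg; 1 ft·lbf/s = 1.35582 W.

226.4 oz

9.000×10⁴ ft·lbf/s → 122024 W
0.3738 h → 1345.68 s
E = P × t = 122024 × 1345.68 = 1.64205×10⁸ J
725.3 kJ/oz → 2.55842×10⁷ J/kg
m = E / e_s = 1.64205×10⁸ / 2.55842×10⁷ = 6.41822 kg
In oz: 6.41822 / 0.0283495 = 226.396 oz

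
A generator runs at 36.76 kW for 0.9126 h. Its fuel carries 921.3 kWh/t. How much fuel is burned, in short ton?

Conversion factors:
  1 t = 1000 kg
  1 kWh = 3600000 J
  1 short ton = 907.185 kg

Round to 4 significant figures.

0.04014 short ton

36.76 kW → 36760 W
0.9126 h → 3285.36 s
E = P × t = 36760 × 3285.36 = 1.2077×10⁸ J
921.3 kWh/t → 3.31668×10⁶ J/kg
m = E / e_s = 1.2077×10⁸ / 3.31668×10⁶ = 36.4129 kg
In short ton: 36.4129 / 907.185 = 0.0401383 short ton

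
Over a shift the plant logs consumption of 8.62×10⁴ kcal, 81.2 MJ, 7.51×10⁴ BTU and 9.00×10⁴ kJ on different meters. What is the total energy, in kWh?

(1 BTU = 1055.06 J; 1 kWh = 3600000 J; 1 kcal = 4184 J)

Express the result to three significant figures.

8.62×10⁴ kcal × 4184 → 3.60661×10⁸ J
81.2 MJ × 1000000 → 8.12×10⁷ J
7.51×10⁴ BTU × 1055.06 → 7.9235×10⁷ J
9.00×10⁴ kJ × 1000 → 9×10⁷ J
Combined: 3.60661×10⁸ + 8.12×10⁷ + 7.9235×10⁷ + 9×10⁷ = 6.11096×10⁸ J
In kWh: 6.11096×10⁸ / 3600000 = 169.749 kWh

170 kWh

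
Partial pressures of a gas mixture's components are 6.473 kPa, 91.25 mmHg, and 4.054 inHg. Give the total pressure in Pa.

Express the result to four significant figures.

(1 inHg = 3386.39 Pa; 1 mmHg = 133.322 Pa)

3.237×10⁴ Pa

6.473 kPa × 1000 = 6473 Pa
91.25 mmHg × 133.322 = 12165.6 Pa
4.054 inHg × 3386.39 = 13728.4 Pa
Sum: 6473 + 12165.6 + 13728.4 = 32367 Pa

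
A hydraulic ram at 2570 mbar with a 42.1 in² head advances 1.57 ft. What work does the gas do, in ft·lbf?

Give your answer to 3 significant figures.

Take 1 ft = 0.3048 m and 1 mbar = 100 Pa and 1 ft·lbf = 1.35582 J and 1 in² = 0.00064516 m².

2570 mbar → 257000 Pa
42.1 in² → 0.0271612 m²
F = P × A = 257000 × 0.0271612 = 6980.43 N
1.57 ft → 0.478536 m
W = F × d = 6980.43 × 0.478536 = 3340.39 J
In ft·lbf: 3340.39 / 1.35582 = 2463.74 ft·lbf

2460 ft·lbf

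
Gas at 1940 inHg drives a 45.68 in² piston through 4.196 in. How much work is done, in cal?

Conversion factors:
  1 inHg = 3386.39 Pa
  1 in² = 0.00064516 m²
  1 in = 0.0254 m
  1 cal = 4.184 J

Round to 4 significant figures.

1940 inHg → 6.5696×10⁶ Pa
45.68 in² → 0.0294709 m²
F = P × A = 6.5696×10⁶ × 0.0294709 = 193612 N
4.196 in → 0.106578 m
W = F × d = 193612 × 0.106578 = 20634.8 J
In cal: 20634.8 / 4.184 = 4931.84 cal

4932 cal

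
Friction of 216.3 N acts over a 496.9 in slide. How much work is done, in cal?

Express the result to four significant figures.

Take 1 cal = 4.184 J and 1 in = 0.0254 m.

496.9 in × 0.0254 → 12.6213 m
W = F × d = 216.3 N × 12.6213 m = 2729.99 J
2729.99 J ÷ (4.184 J/cal) = 652.483 cal

652.5 cal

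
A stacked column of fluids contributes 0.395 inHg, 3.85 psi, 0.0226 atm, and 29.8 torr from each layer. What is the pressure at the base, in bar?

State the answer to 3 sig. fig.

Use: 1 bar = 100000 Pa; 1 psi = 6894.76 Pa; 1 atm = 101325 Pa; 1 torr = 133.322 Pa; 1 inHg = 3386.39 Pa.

0.395 inHg × 3386.39 = 1337.62 Pa
3.85 psi × 6894.76 = 26544.8 Pa
0.0226 atm × 101325 = 2289.94 Pa
29.8 torr × 133.322 = 3973 Pa
Total: 1337.62 + 26544.8 + 2289.94 + 3973 = 34145.4 Pa
In bar: 34145.4 / 100000 = 0.341454 bar

0.341 bar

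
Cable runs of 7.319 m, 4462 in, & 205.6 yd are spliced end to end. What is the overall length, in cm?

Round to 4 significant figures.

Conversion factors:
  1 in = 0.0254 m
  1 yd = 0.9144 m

3.087×10⁴ cm

7.319 m (already m)
4462 in × 0.0254 = 113.335 m
205.6 yd × 0.9144 = 188.001 m
Sum: 7.319 + 113.335 + 188.001 = 308.655 m
In cm: 308.655 / 0.01 = 30865.5 cm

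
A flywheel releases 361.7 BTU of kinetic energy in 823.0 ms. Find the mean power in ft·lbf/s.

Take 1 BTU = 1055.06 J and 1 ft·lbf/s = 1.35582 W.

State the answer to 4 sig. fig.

3.420×10⁵ ft·lbf/s

361.7 BTU × 1055.06 → 381615 J
823.0 ms × 0.001 → 0.823 s
P = E / t = 381615 J / 0.823 s = 463688 W
463688 W ÷ (1.35582 W/ft·lbf/s) = 341998 ft·lbf/s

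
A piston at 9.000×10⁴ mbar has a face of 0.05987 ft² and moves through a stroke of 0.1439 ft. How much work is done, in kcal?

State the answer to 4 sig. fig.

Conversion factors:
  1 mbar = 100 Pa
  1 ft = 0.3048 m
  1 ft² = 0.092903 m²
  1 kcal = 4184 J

9.000×10⁴ mbar → 9×10⁶ Pa
0.05987 ft² → 0.0055621 m²
F = P × A = 9×10⁶ × 0.0055621 = 50058.9 N
0.1439 ft → 0.0438607 m
W = F × d = 50058.9 × 0.0438607 = 2195.62 J
In kcal: 2195.62 / 4184 = 0.524766 kcal

0.5248 kcal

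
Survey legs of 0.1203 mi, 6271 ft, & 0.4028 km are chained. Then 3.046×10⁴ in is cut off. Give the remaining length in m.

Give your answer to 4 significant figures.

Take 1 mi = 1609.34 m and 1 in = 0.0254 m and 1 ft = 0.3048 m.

1734 m

0.1203 mi × 1609.34 → 193.604 m
6271 ft × 0.3048 → 1911.4 m
0.4028 km × 1000 → 402.8 m
3.046×10⁴ in × 0.0254 → 773.684 m
Sum: 193.604 + 1911.4 + 402.8 − 773.684 = 1734.12 m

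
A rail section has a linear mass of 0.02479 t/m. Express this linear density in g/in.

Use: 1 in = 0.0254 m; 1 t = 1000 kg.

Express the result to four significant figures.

0.02479 t/m × 1000 kg/t = 24.79 kg/m
24.79 kg/m ÷ 0.001 kg/g × 0.0254 m/in = 629.666 g/in

629.7 g/in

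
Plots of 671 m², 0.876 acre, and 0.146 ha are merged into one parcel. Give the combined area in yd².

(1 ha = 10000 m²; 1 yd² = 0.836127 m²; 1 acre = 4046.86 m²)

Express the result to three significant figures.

671 m² (already m²)
0.876 acre × 4046.86 = 3545.05 m²
0.146 ha × 10000 = 1460 m²
Sum: 671 + 3545.05 + 1460 = 5676.05 m²
In yd²: 5676.05 / 0.836127 = 6788.5 yd²

6790 yd²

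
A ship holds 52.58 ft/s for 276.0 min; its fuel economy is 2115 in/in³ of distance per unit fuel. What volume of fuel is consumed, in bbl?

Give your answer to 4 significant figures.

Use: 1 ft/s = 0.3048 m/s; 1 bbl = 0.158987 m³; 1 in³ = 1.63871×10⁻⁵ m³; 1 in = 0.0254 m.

0.5092 bbl

52.58 ft/s → 16.0264 m/s
276.0 min → 16560 s
d = v × t = 16.0264 × 16560 = 265397 m
2115 in/in³ → 3.27825×10⁶ m/m³
V = d / (distance per unit fuel) = 265397 / 3.27825×10⁶ = 0.0809569 m³
In bbl: 0.0809569 / 0.158987 = 0.509205 bbl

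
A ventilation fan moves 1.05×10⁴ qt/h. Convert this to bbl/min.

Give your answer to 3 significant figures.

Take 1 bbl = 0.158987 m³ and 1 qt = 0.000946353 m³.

1.04 bbl/min

1.05×10⁴ qt/h × 0.000946353 m³/qt ÷ 3600 s/h = 0.0027602 m³/s
0.0027602 m³/s ÷ 0.158987 m³/bbl × 60 s/min = 1.04167 bbl/min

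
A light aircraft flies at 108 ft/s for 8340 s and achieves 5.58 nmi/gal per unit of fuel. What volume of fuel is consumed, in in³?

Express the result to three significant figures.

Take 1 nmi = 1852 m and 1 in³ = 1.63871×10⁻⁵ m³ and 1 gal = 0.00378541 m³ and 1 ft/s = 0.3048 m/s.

6140 in³

108 ft/s → 32.9184 m/s
d = v × t = 32.9184 × 8340 = 274539 m
5.58 nmi/gal → 2.73×10⁶ m/m³
V = d / (distance per unit fuel) = 274539 / 2.73×10⁶ = 0.100564 m³
In in³: 0.100564 / 1.63871×10⁻⁵ = 6136.78 in³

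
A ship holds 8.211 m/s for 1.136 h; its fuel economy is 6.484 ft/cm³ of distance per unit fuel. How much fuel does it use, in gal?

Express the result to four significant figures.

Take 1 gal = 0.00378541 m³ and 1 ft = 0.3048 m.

1.136 h → 4089.6 s
d = v × t = 8.211 × 4089.6 = 33579.7 m
6.484 ft/cm³ → 1.97632×10⁶ m/m³
V = d / (distance per unit fuel) = 33579.7 / 1.97632×10⁶ = 0.016991 m³
In gal: 0.016991 / 0.00378541 = 4.48855 gal

4.489 gal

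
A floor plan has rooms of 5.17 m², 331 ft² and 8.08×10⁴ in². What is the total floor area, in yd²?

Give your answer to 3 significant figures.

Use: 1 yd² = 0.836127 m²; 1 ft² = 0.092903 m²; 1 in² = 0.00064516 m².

105 yd²

5.17 m² (already m²)
331 ft² × 0.092903 = 30.7509 m²
8.08×10⁴ in² × 0.00064516 = 52.1289 m²
Sum: 5.17 + 30.7509 + 52.1289 = 88.0498 m²
In yd²: 88.0498 / 0.836127 = 105.307 yd²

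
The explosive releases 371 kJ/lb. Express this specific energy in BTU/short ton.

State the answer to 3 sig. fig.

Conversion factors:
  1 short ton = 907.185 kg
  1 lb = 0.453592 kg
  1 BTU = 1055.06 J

7.03×10⁵ BTU/short ton

371 kJ/lb × 1000 J/kJ ÷ 0.453592 kg/lb = 817916 J/kg
817916 J/kg ÷ 1055.06 J/BTU × 907.185 kg/short ton = 703279 BTU/short ton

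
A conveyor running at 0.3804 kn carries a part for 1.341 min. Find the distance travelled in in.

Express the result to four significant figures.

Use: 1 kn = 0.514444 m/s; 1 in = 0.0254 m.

0.3804 kn × 0.514444 → 0.195694 m/s
1.341 min × 60 → 80.46 s
d = v × t = 0.195694 m/s × 80.46 s = 15.7455 m
15.7455 m ÷ (0.0254 m/in) = 619.902 in

619.9 in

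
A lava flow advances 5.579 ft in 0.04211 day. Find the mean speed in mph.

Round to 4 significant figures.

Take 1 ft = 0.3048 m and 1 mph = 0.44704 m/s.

0.001046 mph

5.579 ft × 0.3048 → 1.70048 m
0.04211 day × 86400 → 3638.3 s
v = d / t = 1.70048 m / 3638.3 s = 4.67383×10⁻⁴ m/s
4.67383×10⁻⁴ m/s ÷ (0.44704 m/s/mph) = 0.00104551 mph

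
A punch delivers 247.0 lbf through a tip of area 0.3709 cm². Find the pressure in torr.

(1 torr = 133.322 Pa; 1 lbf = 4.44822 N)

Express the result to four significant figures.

2.222×10⁵ torr

247.0 lbf × 4.44822 → 1098.71 N
0.3709 cm² × 0.0001 → 3.709×10⁻⁵ m²
P = F / A = 1098.71 N / 3.709×10⁻⁵ m² = 2.96228×10⁷ Pa
2.96228×10⁷ Pa ÷ (133.322 Pa/torr) = 222190 torr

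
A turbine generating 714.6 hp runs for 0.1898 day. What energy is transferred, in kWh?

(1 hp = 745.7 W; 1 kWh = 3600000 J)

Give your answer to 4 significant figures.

714.6 hp × 745.7 = 532877 W
0.1898 day × 86400 = 16398.7 s
E = P × t = 532877 W × 16398.7 s = 8.73849×10⁹ J
8.73849×10⁹ J ÷ (3600000 J/kWh) = 2427.36 kWh

2427 kWh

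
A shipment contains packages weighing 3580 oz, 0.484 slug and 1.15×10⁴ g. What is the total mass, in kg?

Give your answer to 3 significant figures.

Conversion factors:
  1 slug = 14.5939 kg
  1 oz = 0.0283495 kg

120 kg

3580 oz × 0.0283495 → 101.491 kg
0.484 slug × 14.5939 → 7.06345 kg
1.15×10⁴ g × 0.001 → 11.5 kg
Combined: 101.491 + 7.06345 + 11.5 = 120.054 kg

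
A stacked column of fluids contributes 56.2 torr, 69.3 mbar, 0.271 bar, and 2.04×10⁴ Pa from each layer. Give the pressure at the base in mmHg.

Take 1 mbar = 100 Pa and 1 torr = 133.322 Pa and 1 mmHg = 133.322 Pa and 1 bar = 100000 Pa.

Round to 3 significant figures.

464 mmHg

56.2 torr × 133.322 = 7492.7 Pa
69.3 mbar × 100 = 6930 Pa
0.271 bar × 100000 = 27100 Pa
2.04×10⁴ Pa (already Pa)
Total: 7492.7 + 6930 + 27100 + 20400 = 61922.7 Pa
In mmHg: 61922.7 / 133.322 = 464.46 mmHg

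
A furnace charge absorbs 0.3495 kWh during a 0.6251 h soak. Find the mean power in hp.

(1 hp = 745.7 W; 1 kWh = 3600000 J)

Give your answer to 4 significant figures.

0.7498 hp

0.3495 kWh × 3600000 → 1.2582×10⁶ J
0.6251 h × 3600 → 2250.36 s
P = E / t = 1.2582×10⁶ J / 2250.36 s = 559.111 W
559.111 W ÷ (745.7 W/hp) = 0.74978 hp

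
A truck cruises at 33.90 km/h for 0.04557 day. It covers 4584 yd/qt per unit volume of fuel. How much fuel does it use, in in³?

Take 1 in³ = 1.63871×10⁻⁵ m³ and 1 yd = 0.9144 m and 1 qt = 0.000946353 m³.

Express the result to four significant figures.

510.8 in³

33.90 km/h → 9.41667 m/s
0.04557 day → 3937.25 s
d = v × t = 9.41667 × 3937.25 = 37075.8 m
4584 yd/qt → 4.42922×10⁶ m/m³
V = d / (distance per unit fuel) = 37075.8 / 4.42922×10⁶ = 0.00837073 m³
In in³: 0.00837073 / 1.63871×10⁻⁵ = 510.812 in³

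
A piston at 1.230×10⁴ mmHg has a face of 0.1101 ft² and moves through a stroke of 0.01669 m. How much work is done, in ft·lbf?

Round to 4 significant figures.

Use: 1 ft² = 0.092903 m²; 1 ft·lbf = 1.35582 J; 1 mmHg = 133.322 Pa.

1.230×10⁴ mmHg → 1.63986×10⁶ Pa
0.1101 ft² → 0.0102286 m²
F = P × A = 1.63986×10⁶ × 0.0102286 = 16773.5 N
W = F × d = 16773.5 × 0.01669 = 279.95 J
In ft·lbf: 279.95 / 1.35582 = 206.48 ft·lbf

206.5 ft·lbf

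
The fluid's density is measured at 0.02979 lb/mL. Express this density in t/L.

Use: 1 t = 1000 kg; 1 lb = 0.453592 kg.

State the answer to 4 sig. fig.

0.02979 lb/mL × 0.453592 kg/lb ÷ 10⁻⁶ m³/mL = 13512.5 kg/m³
13512.5 kg/m³ ÷ 1000 kg/t × 0.001 m³/L = 0.0135125 t/L

0.01351 t/L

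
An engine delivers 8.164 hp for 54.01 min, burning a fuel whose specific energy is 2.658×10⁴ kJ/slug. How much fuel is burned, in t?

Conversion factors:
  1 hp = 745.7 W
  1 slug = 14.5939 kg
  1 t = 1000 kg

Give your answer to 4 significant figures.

0.01083 t

8.164 hp → 6087.89 W
54.01 min → 3240.6 s
E = P × t = 6087.89 × 3240.6 = 1.97284×10⁷ J
2.658×10⁴ kJ/slug → 1.82131×10⁶ J/kg
m = E / e_s = 1.97284×10⁷ / 1.82131×10⁶ = 10.832 kg
In t: 10.832 / 1000 = 0.010832 t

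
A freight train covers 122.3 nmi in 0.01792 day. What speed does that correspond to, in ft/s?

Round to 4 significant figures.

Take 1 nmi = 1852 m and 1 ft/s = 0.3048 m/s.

480.0 ft/s

122.3 nmi × 1852 → 226500 m
0.01792 day × 86400 → 1548.29 s
v = d / t = 226500 m / 1548.29 s = 146.29 m/s
146.29 m/s ÷ (0.3048 m/s/ft/s) = 479.954 ft/s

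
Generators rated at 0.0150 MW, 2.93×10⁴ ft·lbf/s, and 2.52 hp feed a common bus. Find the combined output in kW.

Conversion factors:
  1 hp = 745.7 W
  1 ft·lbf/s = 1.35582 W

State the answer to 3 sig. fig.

56.6 kW

0.0150 MW × 1000000 = 15000 W
2.93×10⁴ ft·lbf/s × 1.35582 = 39725.5 W
2.52 hp × 745.7 = 1879.16 W
Total: 15000 + 39725.5 + 1879.16 = 56604.7 W
In kW: 56604.7 / 1000 = 56.6047 kW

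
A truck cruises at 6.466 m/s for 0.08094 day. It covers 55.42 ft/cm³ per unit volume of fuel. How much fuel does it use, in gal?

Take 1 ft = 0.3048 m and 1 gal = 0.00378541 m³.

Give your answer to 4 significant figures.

0.08094 day → 6993.22 s
d = v × t = 6.466 × 6993.22 = 45218.2 m
55.42 ft/cm³ → 1.6892×10⁷ m/m³
V = d / (distance per unit fuel) = 45218.2 / 1.6892×10⁷ = 0.0026769 m³
In gal: 0.0026769 / 0.00378541 = 0.707163 gal

0.7072 gal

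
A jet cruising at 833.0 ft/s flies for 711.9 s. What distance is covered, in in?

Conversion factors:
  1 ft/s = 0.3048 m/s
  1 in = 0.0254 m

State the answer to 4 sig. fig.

7.116×10⁶ in

833.0 ft/s × 0.3048 → 253.898 m/s
d = v × t = 253.898 m/s × 711.9 s = 180750 m
180750 m ÷ (0.0254 m/in) = 7.11614×10⁶ in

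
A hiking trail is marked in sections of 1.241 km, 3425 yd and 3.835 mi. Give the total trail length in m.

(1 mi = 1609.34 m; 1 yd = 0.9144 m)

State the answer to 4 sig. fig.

1.241 km × 1000 → 1241 m
3425 yd × 0.9144 → 3131.82 m
3.835 mi × 1609.34 → 6171.82 m
Sum: 1241 + 3131.82 + 6171.82 = 10544.6 m

1.054×10⁴ m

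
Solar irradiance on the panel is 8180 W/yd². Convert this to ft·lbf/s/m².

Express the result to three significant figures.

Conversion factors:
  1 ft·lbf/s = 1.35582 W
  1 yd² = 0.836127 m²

8180 W/yd² ÷ 0.836127 m²/yd² = 9783.2 W/m²
9783.2 W/m² ÷ 1.35582 W/ft·lbf/s = 7215.71 ft·lbf/s/m²

7220 ft·lbf/s/m²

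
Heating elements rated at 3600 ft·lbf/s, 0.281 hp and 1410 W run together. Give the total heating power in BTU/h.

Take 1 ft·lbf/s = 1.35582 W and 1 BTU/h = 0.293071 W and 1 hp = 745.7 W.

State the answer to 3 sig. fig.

3600 ft·lbf/s × 1.35582 = 4880.95 W
0.281 hp × 745.7 = 209.542 W
1410 W (already W)
Combined: 4880.95 + 209.542 + 1410 = 6500.49 W
In BTU/h: 6500.49 / 0.293071 = 22180.6 BTU/h

2.22×10⁴ BTU/h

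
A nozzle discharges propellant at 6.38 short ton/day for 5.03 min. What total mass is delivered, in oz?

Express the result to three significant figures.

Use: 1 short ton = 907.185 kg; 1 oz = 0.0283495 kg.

6.38 short ton/day → 0.0669889 kg/s
5.03 min → 301.8 s
m = ṁ × t = 0.0669889 × 301.8 = 20.2173 kg
In oz: 20.2173 / 0.0283495 = 713.145 oz

713 oz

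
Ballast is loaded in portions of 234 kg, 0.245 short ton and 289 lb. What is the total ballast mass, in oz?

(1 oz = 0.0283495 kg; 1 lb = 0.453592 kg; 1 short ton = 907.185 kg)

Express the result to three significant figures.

2.07×10⁴ oz

234 kg (already kg)
0.245 short ton × 907.185 → 222.26 kg
289 lb × 0.453592 → 131.088 kg
Combined: 234 + 222.26 + 131.088 = 587.348 kg
In oz: 587.348 / 0.0283495 = 20718.1 oz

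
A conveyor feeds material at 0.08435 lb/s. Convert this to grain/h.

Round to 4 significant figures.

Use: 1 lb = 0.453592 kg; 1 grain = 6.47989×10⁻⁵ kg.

0.08435 lb/s × 0.453592 kg/lb = 0.0382605 kg/s
0.0382605 kg/s ÷ 6.47989×10⁻⁵ kg/grain × 3600 s/h = 2.12562×10⁶ grain/h

2.126×10⁶ grain/h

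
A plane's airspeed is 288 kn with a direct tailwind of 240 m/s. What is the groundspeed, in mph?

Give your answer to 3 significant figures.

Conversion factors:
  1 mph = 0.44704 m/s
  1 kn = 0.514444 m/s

868 mph

288 kn × 0.514444 = 148.16 m/s
240 m/s (already m/s)
Combined: 148.16 + 240 = 388.16 m/s
In mph: 388.16 / 0.44704 = 868.289 mph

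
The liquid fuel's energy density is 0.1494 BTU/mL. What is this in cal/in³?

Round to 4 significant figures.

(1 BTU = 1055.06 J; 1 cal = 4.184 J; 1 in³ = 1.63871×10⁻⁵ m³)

0.1494 BTU/mL × 1055.06 J/BTU ÷ 10⁻⁶ m³/mL = 1.57626×10⁸ J/m³
1.57626×10⁸ J/m³ ÷ 4.184 J/cal × 1.63871×10⁻⁵ m³/in³ = 617.36 cal/in³

617.4 cal/in³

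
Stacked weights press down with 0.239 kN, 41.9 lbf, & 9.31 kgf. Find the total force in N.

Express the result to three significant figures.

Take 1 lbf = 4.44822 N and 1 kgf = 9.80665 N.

517 N

0.239 kN × 1000 = 239 N
41.9 lbf × 4.44822 = 186.38 N
9.31 kgf × 9.80665 = 91.2999 N
Sum: 239 + 186.38 + 91.2999 = 516.68 N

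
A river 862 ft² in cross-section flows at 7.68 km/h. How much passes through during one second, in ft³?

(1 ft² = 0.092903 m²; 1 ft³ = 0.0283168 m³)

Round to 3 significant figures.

7.68 km/h × (1/3.6) → 2.13333 m/s
862 ft² × 0.092903 → 80.0824 m²
V = v × A × t = 2.13333 m/s × 80.0824 m² × 1 s = 170.842 m³
170.842 m³ ÷ (0.0283168 m³/ft³) = 6033.24 ft³

6030 ft³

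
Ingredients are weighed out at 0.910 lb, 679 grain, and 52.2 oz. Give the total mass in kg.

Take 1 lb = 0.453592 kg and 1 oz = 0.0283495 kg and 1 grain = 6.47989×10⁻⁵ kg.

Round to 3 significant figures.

1.94 kg

0.910 lb × 0.453592 → 0.412769 kg
679 grain × 6.47989×10⁻⁵ → 0.0439985 kg
52.2 oz × 0.0283495 → 1.47984 kg
Combined: 0.412769 + 0.0439985 + 1.47984 = 1.93661 kg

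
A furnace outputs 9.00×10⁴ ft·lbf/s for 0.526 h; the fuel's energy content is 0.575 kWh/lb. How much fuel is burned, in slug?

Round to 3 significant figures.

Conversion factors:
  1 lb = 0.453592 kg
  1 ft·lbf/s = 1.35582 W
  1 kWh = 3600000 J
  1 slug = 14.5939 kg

3.47 slug

9.00×10⁴ ft·lbf/s → 122024 W
0.526 h → 1893.6 s
E = P × t = 122024 × 1893.6 = 2.31065×10⁸ J
0.575 kWh/lb → 4.56357×10⁶ J/kg
m = E / e_s = 2.31065×10⁸ / 4.56357×10⁶ = 50.6325 kg
In slug: 50.6325 / 14.5939 = 3.46943 slug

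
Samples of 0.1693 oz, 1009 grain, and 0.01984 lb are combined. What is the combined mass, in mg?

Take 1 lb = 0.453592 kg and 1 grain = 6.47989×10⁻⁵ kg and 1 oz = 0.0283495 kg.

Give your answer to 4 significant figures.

0.1693 oz × 0.0283495 = 0.00479957 kg
1009 grain × 6.47989×10⁻⁵ = 0.0653821 kg
0.01984 lb × 0.453592 = 0.00899927 kg
Combined: 0.00479957 + 0.0653821 + 0.00899927 = 0.0791809 kg
In mg: 0.0791809 / 10⁻⁶ = 79180.9 mg

7.918×10⁴ mg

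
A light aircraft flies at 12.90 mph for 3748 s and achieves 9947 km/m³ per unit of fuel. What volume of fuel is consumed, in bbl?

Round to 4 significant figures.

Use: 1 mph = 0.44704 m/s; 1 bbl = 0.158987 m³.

0.01367 bbl

12.90 mph → 5.76682 m/s
d = v × t = 5.76682 × 3748 = 21614 m
9947 km/m³ → 9.947×10⁶ m/m³
V = d / (distance per unit fuel) = 21614 / 9.947×10⁶ = 0.00217292 m³
In bbl: 0.00217292 / 0.158987 = 0.0136673 bbl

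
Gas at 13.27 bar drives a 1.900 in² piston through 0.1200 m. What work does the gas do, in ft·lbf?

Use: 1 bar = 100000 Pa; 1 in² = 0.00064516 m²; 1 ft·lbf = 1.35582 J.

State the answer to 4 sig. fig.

144.0 ft·lbf

13.27 bar → 1.327×10⁶ Pa
1.900 in² → 0.0012258 m²
F = P × A = 1.327×10⁶ × 0.0012258 = 1626.64 N
W = F × d = 1626.64 × 0.12 = 195.197 J
In ft·lbf: 195.197 / 1.35582 = 143.97 ft·lbf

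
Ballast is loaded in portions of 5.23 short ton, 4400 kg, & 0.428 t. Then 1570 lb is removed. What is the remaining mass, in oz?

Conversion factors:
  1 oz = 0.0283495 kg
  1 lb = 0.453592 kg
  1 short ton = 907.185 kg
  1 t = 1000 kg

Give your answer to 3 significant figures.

3.13×10⁵ oz

5.23 short ton × 907.185 → 4744.58 kg
4400 kg (already kg)
0.428 t × 1000 → 428 kg
1570 lb × 0.453592 → 712.139 kg
Result: 4744.58 + 4400 + 428 − 712.139 = 8860.44 kg
In oz: 8860.44 / 0.0283495 = 312543 oz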